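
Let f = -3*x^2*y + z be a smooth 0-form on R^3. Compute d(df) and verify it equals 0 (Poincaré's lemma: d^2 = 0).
d(df) = 0

Step 1: df = sum_i (∂f/∂x_i) dx_i = (-6*x*y) dx + (-3*x^2) dy + (1) dz.
Step 2: Apply d again. Using the 1-form formula, the coefficient of dx ∧ dy in d(df) is ∂^2 f/∂x ∂y - ∂^2 f/∂y ∂x = (-6*x) - (-6*x) = 0 (equality of mixed partials for smooth f).
Similarly for dx ∧ dz and dy ∧ dz — all coefficients vanish. So d(df) = 0.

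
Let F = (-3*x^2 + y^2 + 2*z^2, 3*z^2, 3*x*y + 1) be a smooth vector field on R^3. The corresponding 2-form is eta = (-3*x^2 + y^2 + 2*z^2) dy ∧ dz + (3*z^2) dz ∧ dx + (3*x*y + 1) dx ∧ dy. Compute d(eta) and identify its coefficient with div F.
d(eta) = (-6*x) dx ∧ dy ∧ dz; div F = -6*x

For a 2-form in R^3 of the form above, applying d gives a 3-form with coefficient ∂P/∂x + ∂Q/∂y + ∂R/∂z:
  ∂P/∂x = -6*x
  ∂Q/∂y = 0
  ∂R/∂z = 0
Sum = -6*x, which is exactly div F.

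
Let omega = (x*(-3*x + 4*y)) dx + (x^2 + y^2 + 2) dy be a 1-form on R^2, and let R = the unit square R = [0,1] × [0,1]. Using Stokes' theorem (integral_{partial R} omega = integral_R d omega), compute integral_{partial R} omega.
integral_(partial R) omega = -1

Stokes: integral_partial_R omega = integral_R d omega with d omega = (∂Q/∂x - ∂P/∂y) dx ∧ dy.
  ∂Q/∂x = 2*x
  ∂P/∂y = 4*x
  integrand = ∂Q/∂x - ∂P/∂y = -2*x.
Integrating over R: integral_0^1 integral_0^1 (-2*x) dx dy = -1.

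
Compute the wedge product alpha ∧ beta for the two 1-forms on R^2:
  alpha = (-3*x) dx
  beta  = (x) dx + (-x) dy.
alpha ∧ beta = (3*x^2) dx ∧ dy

Distribute the wedge, using dx_i ∧ dx_j = -dx_j ∧ dx_i and dx_i ∧ dx_i = 0. For each pair (i, j) with i < j, the coefficient of dx_i ∧ dx_j in alpha ∧ beta is (alpha_i * beta_j - alpha_j * beta_i). Collecting: alpha ∧ beta = (3*x^2) dx ∧ dy.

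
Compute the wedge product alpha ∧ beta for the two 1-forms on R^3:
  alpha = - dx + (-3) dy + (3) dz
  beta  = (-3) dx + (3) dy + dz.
alpha ∧ beta = (-12) dx ∧ dy + (8) dx ∧ dz + (-12) dy ∧ dz

Distribute the wedge, using dx_i ∧ dx_j = -dx_j ∧ dx_i and dx_i ∧ dx_i = 0. For each pair (i, j) with i < j, the coefficient of dx_i ∧ dx_j in alpha ∧ beta is (alpha_i * beta_j - alpha_j * beta_i). Collecting: alpha ∧ beta = (-12) dx ∧ dy + (8) dx ∧ dz + (-12) dy ∧ dz.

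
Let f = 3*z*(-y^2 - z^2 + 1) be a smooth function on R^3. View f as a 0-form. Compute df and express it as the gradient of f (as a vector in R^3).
df = (0) dx + (-6*y*z) dy + (-3*y^2 - 9*z^2 + 3) dz; grad f = (0, -6*y*z, -3*y^2 - 9*z^2 + 3)

For a 0-form f, d f = (∂f/∂x) dx + (∂f/∂y) dy + (∂f/∂z) dz. The components of the vector representation are exactly the entries of grad f in Cartesian coordinates:
  ∂f/∂x = 0
  ∂f/∂y = -6*y*z
  ∂f/∂z = -3*y^2 - 9*z^2 + 3.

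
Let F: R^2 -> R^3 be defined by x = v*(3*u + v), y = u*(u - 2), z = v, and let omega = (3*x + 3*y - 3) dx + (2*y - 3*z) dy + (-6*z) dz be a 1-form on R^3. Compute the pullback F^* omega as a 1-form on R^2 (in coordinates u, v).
F^* omega = (4*u^3 + 9*u^2*v - 12*u^2 + 27*u*v^2 - 24*u*v + 8*u + 9*v^3 - 3*v) du + (9*u^3 + 33*u^2*v - 18*u^2 + 27*u*v^2 - 12*u*v - 9*u + 6*v^3 - 12*v) dv

Using F^*(f dg) = (f ∘ F) d(g ∘ F), substitute each coordinate x_i by F_i(u, v) in f_i, and replace dx_i by d F_i = (∂F_i/∂u) du + (∂F_i/∂v) dv.
  For the x component: f_1(F) = 3*u^2 + 9*u*v - 6*u + 3*v^2 - 3; d F_1 = (3*v) du + (3*u + 2*v) dv
  For the y component: f_2(F) = 2*u^2 - 4*u - 3*v; d F_2 = (2*u - 2) du + (0) dv
  For the z component: f_3(F) = -6*v; d F_3 = (0) du + (1) dv
Combining and collecting du, dv coefficients:
  coeff of du: 4*u^3 + 9*u^2*v - 12*u^2 + 27*u*v^2 - 24*u*v + 8*u + 9*v^3 - 3*v
  coeff of dv: 9*u^3 + 33*u^2*v - 18*u^2 + 27*u*v^2 - 12*u*v - 9*u + 6*v^3 - 12*v
F^* omega = (4*u^3 + 9*u^2*v - 12*u^2 + 27*u*v^2 - 24*u*v + 8*u + 9*v^3 - 3*v) du + (9*u^3 + 33*u^2*v - 18*u^2 + 27*u*v^2 - 12*u*v - 9*u + 6*v^3 - 12*v) dv.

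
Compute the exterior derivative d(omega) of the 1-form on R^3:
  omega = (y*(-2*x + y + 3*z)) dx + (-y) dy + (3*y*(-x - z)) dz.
d(omega) = (2*x - 2*y - 3*z) dx ∧ dy + (-6*y) dx ∧ dz + (-3*x - 3*z) dy ∧ dz

For a 1-form omega = sum_i f_i dx_i, the exterior derivative is
  d(omega) = sum_{i < j} (∂f_j/∂x_i - ∂f_i/∂x_j) dx_i ∧ dx_j.
  coefficient of dx ∧ dy: ∂f_2/∂x - ∂f_1/∂y = ∂(-y)/∂x - ∂(y*(-2*x + y + 3*z))/∂y = 2*x - 2*y - 3*z
  coefficient of dx ∧ dz: ∂f_3/∂x - ∂f_1/∂z = ∂(3*y*(-x - z))/∂x - ∂(y*(-2*x + y + 3*z))/∂z = -6*y
  coefficient of dy ∧ dz: ∂f_3/∂y - ∂f_2/∂z = ∂(3*y*(-x - z))/∂y - ∂(-y)/∂z = -3*x - 3*z
Assembling: d(omega) = (2*x - 2*y - 3*z) dx ∧ dy + (-6*y) dx ∧ dz + (-3*x - 3*z) dy ∧ dz.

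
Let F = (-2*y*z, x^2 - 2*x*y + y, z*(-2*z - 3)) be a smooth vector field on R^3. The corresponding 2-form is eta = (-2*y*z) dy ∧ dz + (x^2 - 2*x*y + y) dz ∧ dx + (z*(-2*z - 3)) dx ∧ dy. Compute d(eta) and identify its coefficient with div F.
d(eta) = (-2*x - 4*z - 2) dx ∧ dy ∧ dz; div F = -2*x - 4*z - 2

For a 2-form in R^3 of the form above, applying d gives a 3-form with coefficient ∂P/∂x + ∂Q/∂y + ∂R/∂z:
  ∂P/∂x = 0
  ∂Q/∂y = 1 - 2*x
  ∂R/∂z = -4*z - 3
Sum = -2*x - 4*z - 2, which is exactly div F.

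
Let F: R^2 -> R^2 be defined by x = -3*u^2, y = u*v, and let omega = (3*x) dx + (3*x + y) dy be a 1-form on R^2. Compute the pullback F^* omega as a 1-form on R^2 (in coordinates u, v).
F^* omega = (u*(54*u^2 - 9*u*v + v^2)) du + (u^2*(-9*u + v)) dv

Using F^*(f dg) = (f ∘ F) d(g ∘ F), substitute each coordinate x_i by F_i(u, v) in f_i, and replace dx_i by d F_i = (∂F_i/∂u) du + (∂F_i/∂v) dv.
  For the x component: f_1(F) = -9*u^2; d F_1 = (-6*u) du + (0) dv
  For the y component: f_2(F) = u*(-9*u + v); d F_2 = (v) du + (u) dv
Combining and collecting du, dv coefficients:
  coeff of du: u*(54*u^2 - 9*u*v + v^2)
  coeff of dv: u^2*(-9*u + v)
F^* omega = (u*(54*u^2 - 9*u*v + v^2)) du + (u^2*(-9*u + v)) dv.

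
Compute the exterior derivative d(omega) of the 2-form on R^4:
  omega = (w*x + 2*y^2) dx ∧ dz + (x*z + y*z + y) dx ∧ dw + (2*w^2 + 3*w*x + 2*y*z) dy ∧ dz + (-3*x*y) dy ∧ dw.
d(omega) = (3*w - 4*y) dx ∧ dy ∧ dz + (-y) dx ∧ dz ∧ dw + (-3*y - z - 1) dx ∧ dy ∧ dw + (4*w + 3*x) dy ∧ dz ∧ dw

For a 2-form omega = sum_{i<j} g_{ij} dx_i ∧ dx_j, the exterior derivative is
  d(omega) = sum_{i<j} d(g_{ij}) ∧ dx_i ∧ dx_j = sum_{i<j, k} (∂g_{ij}/∂x_k) dx_k ∧ dx_i ∧ dx_j.
Expand each term, using dx_k ∧ dx_i ∧ dx_j = sgn(permutation) dx_{(a)} ∧ dx_{(b)} ∧ dx_{(c)} with (a < b < c) sorted:
  d(w*x + 2*y^2) includes (∂/∂y)(w*x + 2*y^2) dy = (4*y) dy, which multiplied by dx ∧ dz gives (-4*y) dx ∧ dy ∧ dz
  d(w*x + 2*y^2) includes (∂/∂w)(w*x + 2*y^2) dw = (x) dw, which multiplied by dx ∧ dz gives (x) dx ∧ dz ∧ dw
  d(x*z + y*z + y) includes (∂/∂y)(x*z + y*z + y) dy = (z + 1) dy, which multiplied by dx ∧ dw gives (-z - 1) dx ∧ dy ∧ dw
  d(x*z + y*z + y) includes (∂/∂z)(x*z + y*z + y) dz = (x + y) dz, which multiplied by dx ∧ dw gives (-x - y) dx ∧ dz ∧ dw
  d(2*w^2 + 3*w*x + 2*y*z) includes (∂/∂x)(2*w^2 + 3*w*x + 2*y*z) dx = (3*w) dx, which multiplied by dy ∧ dz gives (3*w) dx ∧ dy ∧ dz
  d(2*w^2 + 3*w*x + 2*y*z) includes (∂/∂w)(2*w^2 + 3*w*x + 2*y*z) dw = (4*w + 3*x) dw, which multiplied by dy ∧ dz gives (4*w + 3*x) dy ∧ dz ∧ dw
  d(-3*x*y) includes (∂/∂x)(-3*x*y) dx = (-3*y) dx, which multiplied by dy ∧ dw gives (-3*y) dx ∧ dy ∧ dw
Collecting like 3-forms: d(omega) = (3*w - 4*y) dx ∧ dy ∧ dz + (-y) dx ∧ dz ∧ dw + (-3*y - z - 1) dx ∧ dy ∧ dw + (4*w + 3*x) dy ∧ dz ∧ dw.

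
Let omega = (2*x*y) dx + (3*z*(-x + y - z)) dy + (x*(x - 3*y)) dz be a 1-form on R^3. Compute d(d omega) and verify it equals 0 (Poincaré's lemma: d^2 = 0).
d(d omega) = 0

Step 1: d omega = sum_{i<j} (∂f_j/∂x_i - ∂f_i/∂x_j) dx_i ∧ dx_j:
  coeff of dx ∧ dy: -2*x - 3*z
  coeff of dx ∧ dz: 2*x - 3*y
  coeff of dy ∧ dz: -3*y + 6*z
Step 2: Apply d again to each 2-form coefficient. The only possible 3-form in R^3 is dx ∧ dy ∧ dz, with coefficient
  ∂(coeff of dy∧dz)/∂x - ∂(coeff of dx∧dz)/∂y + ∂(coeff of dx∧dy)/∂z
  = ∂/∂x (-3*y + 6*z) - ∂/∂y (2*x - 3*y) + ∂/∂z (-2*x - 3*z).
Each of these terms simplifies to sums of mixed partials that cancel in pairs. The result is 0 (by equality of mixed partials for smooth functions — Schwarz / Clairaut).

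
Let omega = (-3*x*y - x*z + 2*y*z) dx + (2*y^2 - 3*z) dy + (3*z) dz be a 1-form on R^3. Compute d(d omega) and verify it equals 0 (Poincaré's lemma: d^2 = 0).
d(d omega) = 0

Step 1: d omega = sum_{i<j} (∂f_j/∂x_i - ∂f_i/∂x_j) dx_i ∧ dx_j:
  coeff of dx ∧ dy: 3*x - 2*z
  coeff of dx ∧ dz: x - 2*y
  coeff of dy ∧ dz: 3
Step 2: Apply d again to each 2-form coefficient. The only possible 3-form in R^3 is dx ∧ dy ∧ dz, with coefficient
  ∂(coeff of dy∧dz)/∂x - ∂(coeff of dx∧dz)/∂y + ∂(coeff of dx∧dy)/∂z
  = ∂/∂x (3) - ∂/∂y (x - 2*y) + ∂/∂z (3*x - 2*z).
Each of these terms simplifies to sums of mixed partials that cancel in pairs. The result is 0 (by equality of mixed partials for smooth functions — Schwarz / Clairaut).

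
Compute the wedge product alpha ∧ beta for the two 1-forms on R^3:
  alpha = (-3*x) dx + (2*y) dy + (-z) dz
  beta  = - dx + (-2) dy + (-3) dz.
alpha ∧ beta = (6*x + 2*y) dx ∧ dy + (9*x - z) dx ∧ dz + (-6*y - 2*z) dy ∧ dz

Distribute the wedge, using dx_i ∧ dx_j = -dx_j ∧ dx_i and dx_i ∧ dx_i = 0. For each pair (i, j) with i < j, the coefficient of dx_i ∧ dx_j in alpha ∧ beta is (alpha_i * beta_j - alpha_j * beta_i). Collecting: alpha ∧ beta = (6*x + 2*y) dx ∧ dy + (9*x - z) dx ∧ dz + (-6*y - 2*z) dy ∧ dz.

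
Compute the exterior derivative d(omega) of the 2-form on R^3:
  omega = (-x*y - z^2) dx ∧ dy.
d(omega) = (-2*z) dx ∧ dy ∧ dz

For a 2-form omega = sum_{i<j} g_{ij} dx_i ∧ dx_j, the exterior derivative is
  d(omega) = sum_{i<j} d(g_{ij}) ∧ dx_i ∧ dx_j = sum_{i<j, k} (∂g_{ij}/∂x_k) dx_k ∧ dx_i ∧ dx_j.
Expand each term, using dx_k ∧ dx_i ∧ dx_j = sgn(permutation) dx_{(a)} ∧ dx_{(b)} ∧ dx_{(c)} with (a < b < c) sorted:
  d(-x*y - z^2) includes (∂/∂z)(-x*y - z^2) dz = (-2*z) dz, which multiplied by dx ∧ dy gives (-2*z) dx ∧ dy ∧ dz
Collecting like 3-forms: d(omega) = (-2*z) dx ∧ dy ∧ dz.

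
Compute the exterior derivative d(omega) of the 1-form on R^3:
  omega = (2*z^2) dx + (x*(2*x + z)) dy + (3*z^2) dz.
d(omega) = (4*x + z) dx ∧ dy + (-4*z) dx ∧ dz + (-x) dy ∧ dz

For a 1-form omega = sum_i f_i dx_i, the exterior derivative is
  d(omega) = sum_{i < j} (∂f_j/∂x_i - ∂f_i/∂x_j) dx_i ∧ dx_j.
  coefficient of dx ∧ dy: ∂f_2/∂x - ∂f_1/∂y = ∂(x*(2*x + z))/∂x - ∂(2*z^2)/∂y = 4*x + z
  coefficient of dx ∧ dz: ∂f_3/∂x - ∂f_1/∂z = ∂(3*z^2)/∂x - ∂(2*z^2)/∂z = -4*z
  coefficient of dy ∧ dz: ∂f_3/∂y - ∂f_2/∂z = ∂(3*z^2)/∂y - ∂(x*(2*x + z))/∂z = -x
Assembling: d(omega) = (4*x + z) dx ∧ dy + (-4*z) dx ∧ dz + (-x) dy ∧ dz.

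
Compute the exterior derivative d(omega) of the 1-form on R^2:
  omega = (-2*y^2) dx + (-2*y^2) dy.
d(omega) = (4*y) dx ∧ dy

For a 1-form omega = sum_i f_i dx_i, the exterior derivative is
  d(omega) = sum_{i < j} (∂f_j/∂x_i - ∂f_i/∂x_j) dx_i ∧ dx_j.
  coefficient of dx ∧ dy: ∂f_2/∂x - ∂f_1/∂y = ∂(-2*y^2)/∂x - ∂(-2*y^2)/∂y = 4*y
Assembling: d(omega) = (4*y) dx ∧ dy.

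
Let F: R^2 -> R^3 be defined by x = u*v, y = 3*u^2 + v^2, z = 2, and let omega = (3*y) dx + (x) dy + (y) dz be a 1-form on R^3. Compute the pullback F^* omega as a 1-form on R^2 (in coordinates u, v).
F^* omega = (3*v*(5*u^2 + v^2)) du + (u*(9*u^2 + 5*v^2)) dv

Using F^*(f dg) = (f ∘ F) d(g ∘ F), substitute each coordinate x_i by F_i(u, v) in f_i, and replace dx_i by d F_i = (∂F_i/∂u) du + (∂F_i/∂v) dv.
  For the x component: f_1(F) = 9*u^2 + 3*v^2; d F_1 = (v) du + (u) dv
  For the y component: f_2(F) = u*v; d F_2 = (6*u) du + (2*v) dv
  For the z component: f_3(F) = 3*u^2 + v^2; d F_3 = (0) du + (0) dv
Combining and collecting du, dv coefficients:
  coeff of du: 3*v*(5*u^2 + v^2)
  coeff of dv: u*(9*u^2 + 5*v^2)
F^* omega = (3*v*(5*u^2 + v^2)) du + (u*(9*u^2 + 5*v^2)) dv.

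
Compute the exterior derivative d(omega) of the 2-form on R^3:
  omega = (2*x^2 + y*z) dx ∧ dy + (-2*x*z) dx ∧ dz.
d(omega) = (y) dx ∧ dy ∧ dz

For a 2-form omega = sum_{i<j} g_{ij} dx_i ∧ dx_j, the exterior derivative is
  d(omega) = sum_{i<j} d(g_{ij}) ∧ dx_i ∧ dx_j = sum_{i<j, k} (∂g_{ij}/∂x_k) dx_k ∧ dx_i ∧ dx_j.
Expand each term, using dx_k ∧ dx_i ∧ dx_j = sgn(permutation) dx_{(a)} ∧ dx_{(b)} ∧ dx_{(c)} with (a < b < c) sorted:
  d(2*x^2 + y*z) includes (∂/∂z)(2*x^2 + y*z) dz = (y) dz, which multiplied by dx ∧ dy gives (y) dx ∧ dy ∧ dz
Collecting like 3-forms: d(omega) = (y) dx ∧ dy ∧ dz.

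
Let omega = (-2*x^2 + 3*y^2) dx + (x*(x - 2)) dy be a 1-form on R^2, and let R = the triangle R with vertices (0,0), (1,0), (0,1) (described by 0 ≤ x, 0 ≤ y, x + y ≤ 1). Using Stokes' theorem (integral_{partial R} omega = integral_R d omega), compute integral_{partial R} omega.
integral_(partial R) omega = -5/3

Stokes: integral_partial_R omega = integral_R d omega with d omega = (∂Q/∂x - ∂P/∂y) dx ∧ dy.
  ∂Q/∂x = 2*x - 2
  ∂P/∂y = 6*y
  integrand = ∂Q/∂x - ∂P/∂y = 2*x - 6*y - 2.
Integrating over R: integral_0^1 integral_0^{1-x} (2*x - 6*y - 2) dy dx = -5/3.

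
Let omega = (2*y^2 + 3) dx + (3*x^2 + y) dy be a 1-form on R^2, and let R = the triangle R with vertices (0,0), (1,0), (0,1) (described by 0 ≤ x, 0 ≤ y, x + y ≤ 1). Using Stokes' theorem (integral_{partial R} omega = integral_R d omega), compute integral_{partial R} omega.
integral_(partial R) omega = 1/3

Stokes: integral_partial_R omega = integral_R d omega with d omega = (∂Q/∂x - ∂P/∂y) dx ∧ dy.
  ∂Q/∂x = 6*x
  ∂P/∂y = 4*y
  integrand = ∂Q/∂x - ∂P/∂y = 6*x - 4*y.
Integrating over R: integral_0^1 integral_0^{1-x} (6*x - 4*y) dy dx = 1/3.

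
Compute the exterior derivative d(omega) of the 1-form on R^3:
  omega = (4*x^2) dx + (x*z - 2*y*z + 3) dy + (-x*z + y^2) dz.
d(omega) = (z) dx ∧ dy + (-z) dx ∧ dz + (-x + 4*y) dy ∧ dz

For a 1-form omega = sum_i f_i dx_i, the exterior derivative is
  d(omega) = sum_{i < j} (∂f_j/∂x_i - ∂f_i/∂x_j) dx_i ∧ dx_j.
  coefficient of dx ∧ dy: ∂f_2/∂x - ∂f_1/∂y = ∂(x*z - 2*y*z + 3)/∂x - ∂(4*x^2)/∂y = z
  coefficient of dx ∧ dz: ∂f_3/∂x - ∂f_1/∂z = ∂(-x*z + y^2)/∂x - ∂(4*x^2)/∂z = -z
  coefficient of dy ∧ dz: ∂f_3/∂y - ∂f_2/∂z = ∂(-x*z + y^2)/∂y - ∂(x*z - 2*y*z + 3)/∂z = -x + 4*y
Assembling: d(omega) = (z) dx ∧ dy + (-z) dx ∧ dz + (-x + 4*y) dy ∧ dz.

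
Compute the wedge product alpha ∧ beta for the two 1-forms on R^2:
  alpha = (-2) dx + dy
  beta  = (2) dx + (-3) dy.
alpha ∧ beta = (4) dx ∧ dy

Distribute the wedge, using dx_i ∧ dx_j = -dx_j ∧ dx_i and dx_i ∧ dx_i = 0. For each pair (i, j) with i < j, the coefficient of dx_i ∧ dx_j in alpha ∧ beta is (alpha_i * beta_j - alpha_j * beta_i). Collecting: alpha ∧ beta = (4) dx ∧ dy.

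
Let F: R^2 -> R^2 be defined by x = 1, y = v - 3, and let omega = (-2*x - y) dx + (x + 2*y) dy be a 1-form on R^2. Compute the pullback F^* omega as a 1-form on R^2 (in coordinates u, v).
F^* omega = (2*v - 5) dv

Using F^*(f dg) = (f ∘ F) d(g ∘ F), substitute each coordinate x_i by F_i(u, v) in f_i, and replace dx_i by d F_i = (∂F_i/∂u) du + (∂F_i/∂v) dv.
  For the x component: f_1(F) = 1 - v; d F_1 = (0) du + (0) dv
  For the y component: f_2(F) = 2*v - 5; d F_2 = (0) du + (1) dv
Combining and collecting du, dv coefficients:
  coeff of du: 0
  coeff of dv: 2*v - 5
F^* omega = (2*v - 5) dv.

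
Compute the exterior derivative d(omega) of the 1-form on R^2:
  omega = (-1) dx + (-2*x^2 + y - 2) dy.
d(omega) = (-4*x) dx ∧ dy

For a 1-form omega = sum_i f_i dx_i, the exterior derivative is
  d(omega) = sum_{i < j} (∂f_j/∂x_i - ∂f_i/∂x_j) dx_i ∧ dx_j.
  coefficient of dx ∧ dy: ∂f_2/∂x - ∂f_1/∂y = ∂(-2*x^2 + y - 2)/∂x - ∂(-1)/∂y = -4*x
Assembling: d(omega) = (-4*x) dx ∧ dy.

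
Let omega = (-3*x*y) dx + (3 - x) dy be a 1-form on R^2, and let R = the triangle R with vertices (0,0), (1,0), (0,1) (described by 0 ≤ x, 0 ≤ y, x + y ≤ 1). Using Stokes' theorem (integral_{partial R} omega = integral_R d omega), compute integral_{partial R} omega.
integral_(partial R) omega = 0

Stokes: integral_partial_R omega = integral_R d omega with d omega = (∂Q/∂x - ∂P/∂y) dx ∧ dy.
  ∂Q/∂x = -1
  ∂P/∂y = -3*x
  integrand = ∂Q/∂x - ∂P/∂y = 3*x - 1.
Integrating over R: integral_0^1 integral_0^{1-x} (3*x - 1) dy dx = 0.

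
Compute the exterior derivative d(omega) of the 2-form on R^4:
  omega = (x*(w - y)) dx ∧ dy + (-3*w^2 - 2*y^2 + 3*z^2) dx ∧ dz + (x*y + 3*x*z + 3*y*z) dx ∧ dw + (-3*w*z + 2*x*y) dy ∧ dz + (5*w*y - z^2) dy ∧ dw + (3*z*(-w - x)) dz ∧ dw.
d(omega) = (-3*z) dx ∧ dy ∧ dw + (6*y) dx ∧ dy ∧ dz + (-6*w - 3*x - 3*y - 3*z) dx ∧ dz ∧ dw + (-z) dy ∧ dz ∧ dw

For a 2-form omega = sum_{i<j} g_{ij} dx_i ∧ dx_j, the exterior derivative is
  d(omega) = sum_{i<j} d(g_{ij}) ∧ dx_i ∧ dx_j = sum_{i<j, k} (∂g_{ij}/∂x_k) dx_k ∧ dx_i ∧ dx_j.
Expand each term, using dx_k ∧ dx_i ∧ dx_j = sgn(permutation) dx_{(a)} ∧ dx_{(b)} ∧ dx_{(c)} with (a < b < c) sorted:
  d(x*(w - y)) includes (∂/∂w)(x*(w - y)) dw = (x) dw, which multiplied by dx ∧ dy gives (x) dx ∧ dy ∧ dw
  d(-3*w^2 - 2*y^2 + 3*z^2) includes (∂/∂y)(-3*w^2 - 2*y^2 + 3*z^2) dy = (-4*y) dy, which multiplied by dx ∧ dz gives (4*y) dx ∧ dy ∧ dz
  d(-3*w^2 - 2*y^2 + 3*z^2) includes (∂/∂w)(-3*w^2 - 2*y^2 + 3*z^2) dw = (-6*w) dw, which multiplied by dx ∧ dz gives (-6*w) dx ∧ dz ∧ dw
  d(x*y + 3*x*z + 3*y*z) includes (∂/∂y)(x*y + 3*x*z + 3*y*z) dy = (x + 3*z) dy, which multiplied by dx ∧ dw gives (-x - 3*z) dx ∧ dy ∧ dw
  d(x*y + 3*x*z + 3*y*z) includes (∂/∂z)(x*y + 3*x*z + 3*y*z) dz = (3*x + 3*y) dz, which multiplied by dx ∧ dw gives (-3*x - 3*y) dx ∧ dz ∧ dw
  d(-3*w*z + 2*x*y) includes (∂/∂x)(-3*w*z + 2*x*y) dx = (2*y) dx, which multiplied by dy ∧ dz gives (2*y) dx ∧ dy ∧ dz
  d(-3*w*z + 2*x*y) includes (∂/∂w)(-3*w*z + 2*x*y) dw = (-3*z) dw, which multiplied by dy ∧ dz gives (-3*z) dy ∧ dz ∧ dw
  d(5*w*y - z^2) includes (∂/∂z)(5*w*y - z^2) dz = (-2*z) dz, which multiplied by dy ∧ dw gives (2*z) dy ∧ dz ∧ dw
  d(3*z*(-w - x)) includes (∂/∂x)(3*z*(-w - x)) dx = (-3*z) dx, which multiplied by dz ∧ dw gives (-3*z) dx ∧ dz ∧ dw
Collecting like 3-forms: d(omega) = (-3*z) dx ∧ dy ∧ dw + (6*y) dx ∧ dy ∧ dz + (-6*w - 3*x - 3*y - 3*z) dx ∧ dz ∧ dw + (-z) dy ∧ dz ∧ dw.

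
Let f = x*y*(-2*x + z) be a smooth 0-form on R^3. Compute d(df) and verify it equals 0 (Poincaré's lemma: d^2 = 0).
d(df) = 0

Step 1: df = sum_i (∂f/∂x_i) dx_i = (y*(-4*x + z)) dx + (x*(-2*x + z)) dy + (x*y) dz.
Step 2: Apply d again. Using the 1-form formula, the coefficient of dx ∧ dy in d(df) is ∂^2 f/∂x ∂y - ∂^2 f/∂y ∂x = (-4*x + z) - (-4*x + z) = 0 (equality of mixed partials for smooth f).
Similarly for dx ∧ dz and dy ∧ dz — all coefficients vanish. So d(df) = 0.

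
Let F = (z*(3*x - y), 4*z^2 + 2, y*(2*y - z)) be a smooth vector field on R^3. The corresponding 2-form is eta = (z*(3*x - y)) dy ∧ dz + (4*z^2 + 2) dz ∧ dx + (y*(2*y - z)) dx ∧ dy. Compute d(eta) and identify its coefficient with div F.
d(eta) = (-y + 3*z) dx ∧ dy ∧ dz; div F = -y + 3*z

For a 2-form in R^3 of the form above, applying d gives a 3-form with coefficient ∂P/∂x + ∂Q/∂y + ∂R/∂z:
  ∂P/∂x = 3*z
  ∂Q/∂y = 0
  ∂R/∂z = -y
Sum = -y + 3*z, which is exactly div F.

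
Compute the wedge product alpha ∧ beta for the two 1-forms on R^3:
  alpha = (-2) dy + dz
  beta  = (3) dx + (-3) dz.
alpha ∧ beta = (6) dx ∧ dy + (6) dy ∧ dz + (-3) dx ∧ dz

Distribute the wedge, using dx_i ∧ dx_j = -dx_j ∧ dx_i and dx_i ∧ dx_i = 0. For each pair (i, j) with i < j, the coefficient of dx_i ∧ dx_j in alpha ∧ beta is (alpha_i * beta_j - alpha_j * beta_i). Collecting: alpha ∧ beta = (6) dx ∧ dy + (6) dy ∧ dz + (-3) dx ∧ dz.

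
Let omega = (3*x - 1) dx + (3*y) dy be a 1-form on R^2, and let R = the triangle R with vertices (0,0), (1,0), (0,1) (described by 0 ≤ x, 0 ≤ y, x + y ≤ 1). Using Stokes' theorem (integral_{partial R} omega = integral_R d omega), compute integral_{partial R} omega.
integral_(partial R) omega = 0

Stokes: integral_partial_R omega = integral_R d omega with d omega = (∂Q/∂x - ∂P/∂y) dx ∧ dy.
  ∂Q/∂x = 0
  ∂P/∂y = 0
  integrand = ∂Q/∂x - ∂P/∂y = 0.
Integrating over R: integral_0^1 integral_0^{1-x} (0) dy dx = 0.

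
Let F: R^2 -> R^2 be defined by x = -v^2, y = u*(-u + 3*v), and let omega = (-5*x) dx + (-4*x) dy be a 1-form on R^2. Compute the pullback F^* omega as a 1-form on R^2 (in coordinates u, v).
F^* omega = (v^2*(-8*u + 12*v)) du + (v^2*(12*u - 10*v)) dv

Using F^*(f dg) = (f ∘ F) d(g ∘ F), substitute each coordinate x_i by F_i(u, v) in f_i, and replace dx_i by d F_i = (∂F_i/∂u) du + (∂F_i/∂v) dv.
  For the x component: f_1(F) = 5*v^2; d F_1 = (0) du + (-2*v) dv
  For the y component: f_2(F) = 4*v^2; d F_2 = (-2*u + 3*v) du + (3*u) dv
Combining and collecting du, dv coefficients:
  coeff of du: v^2*(-8*u + 12*v)
  coeff of dv: v^2*(12*u - 10*v)
F^* omega = (v^2*(-8*u + 12*v)) du + (v^2*(12*u - 10*v)) dv.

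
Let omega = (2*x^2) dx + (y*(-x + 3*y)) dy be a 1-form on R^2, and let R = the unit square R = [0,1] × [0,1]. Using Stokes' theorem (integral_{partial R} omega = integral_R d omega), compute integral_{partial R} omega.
integral_(partial R) omega = -1/2

Stokes: integral_partial_R omega = integral_R d omega with d omega = (∂Q/∂x - ∂P/∂y) dx ∧ dy.
  ∂Q/∂x = -y
  ∂P/∂y = 0
  integrand = ∂Q/∂x - ∂P/∂y = -y.
Integrating over R: integral_0^1 integral_0^1 (-y) dx dy = -1/2.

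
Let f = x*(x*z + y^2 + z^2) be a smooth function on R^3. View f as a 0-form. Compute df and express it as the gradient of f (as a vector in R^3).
df = (2*x*z + y^2 + z^2) dx + (2*x*y) dy + (x*(x + 2*z)) dz; grad f = (2*x*z + y^2 + z^2, 2*x*y, x*(x + 2*z))

For a 0-form f, d f = (∂f/∂x) dx + (∂f/∂y) dy + (∂f/∂z) dz. The components of the vector representation are exactly the entries of grad f in Cartesian coordinates:
  ∂f/∂x = 2*x*z + y^2 + z^2
  ∂f/∂y = 2*x*y
  ∂f/∂z = x*(x + 2*z).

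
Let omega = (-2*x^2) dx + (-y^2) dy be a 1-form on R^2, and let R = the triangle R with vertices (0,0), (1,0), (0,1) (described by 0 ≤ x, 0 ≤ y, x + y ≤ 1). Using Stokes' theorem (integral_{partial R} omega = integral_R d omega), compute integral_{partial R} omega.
integral_(partial R) omega = 0

Stokes: integral_partial_R omega = integral_R d omega with d omega = (∂Q/∂x - ∂P/∂y) dx ∧ dy.
  ∂Q/∂x = 0
  ∂P/∂y = 0
  integrand = ∂Q/∂x - ∂P/∂y = 0.
Integrating over R: integral_0^1 integral_0^{1-x} (0) dy dx = 0.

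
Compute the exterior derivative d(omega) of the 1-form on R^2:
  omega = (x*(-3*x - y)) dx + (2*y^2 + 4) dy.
d(omega) = (x) dx ∧ dy

For a 1-form omega = sum_i f_i dx_i, the exterior derivative is
  d(omega) = sum_{i < j} (∂f_j/∂x_i - ∂f_i/∂x_j) dx_i ∧ dx_j.
  coefficient of dx ∧ dy: ∂f_2/∂x - ∂f_1/∂y = ∂(2*y^2 + 4)/∂x - ∂(x*(-3*x - y))/∂y = x
Assembling: d(omega) = (x) dx ∧ dy.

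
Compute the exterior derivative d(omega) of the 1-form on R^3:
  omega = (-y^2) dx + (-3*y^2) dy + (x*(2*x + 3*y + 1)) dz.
d(omega) = (2*y) dx ∧ dy + (4*x + 3*y + 1) dx ∧ dz + (3*x) dy ∧ dz

For a 1-form omega = sum_i f_i dx_i, the exterior derivative is
  d(omega) = sum_{i < j} (∂f_j/∂x_i - ∂f_i/∂x_j) dx_i ∧ dx_j.
  coefficient of dx ∧ dy: ∂f_2/∂x - ∂f_1/∂y = ∂(-3*y^2)/∂x - ∂(-y^2)/∂y = 2*y
  coefficient of dx ∧ dz: ∂f_3/∂x - ∂f_1/∂z = ∂(x*(2*x + 3*y + 1))/∂x - ∂(-y^2)/∂z = 4*x + 3*y + 1
  coefficient of dy ∧ dz: ∂f_3/∂y - ∂f_2/∂z = ∂(x*(2*x + 3*y + 1))/∂y - ∂(-3*y^2)/∂z = 3*x
Assembling: d(omega) = (2*y) dx ∧ dy + (4*x + 3*y + 1) dx ∧ dz + (3*x) dy ∧ dz.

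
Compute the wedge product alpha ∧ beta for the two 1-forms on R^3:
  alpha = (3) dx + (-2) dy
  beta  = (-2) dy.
alpha ∧ beta = (-6) dx ∧ dy

Distribute the wedge, using dx_i ∧ dx_j = -dx_j ∧ dx_i and dx_i ∧ dx_i = 0. For each pair (i, j) with i < j, the coefficient of dx_i ∧ dx_j in alpha ∧ beta is (alpha_i * beta_j - alpha_j * beta_i). Collecting: alpha ∧ beta = (-6) dx ∧ dy.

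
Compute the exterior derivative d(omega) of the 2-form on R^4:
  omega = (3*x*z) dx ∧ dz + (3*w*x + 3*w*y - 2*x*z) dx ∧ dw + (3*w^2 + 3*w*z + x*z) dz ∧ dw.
d(omega) = (-3*w) dx ∧ dy ∧ dw + (2*x + z) dx ∧ dz ∧ dw

For a 2-form omega = sum_{i<j} g_{ij} dx_i ∧ dx_j, the exterior derivative is
  d(omega) = sum_{i<j} d(g_{ij}) ∧ dx_i ∧ dx_j = sum_{i<j, k} (∂g_{ij}/∂x_k) dx_k ∧ dx_i ∧ dx_j.
Expand each term, using dx_k ∧ dx_i ∧ dx_j = sgn(permutation) dx_{(a)} ∧ dx_{(b)} ∧ dx_{(c)} with (a < b < c) sorted:
  d(3*w*x + 3*w*y - 2*x*z) includes (∂/∂y)(3*w*x + 3*w*y - 2*x*z) dy = (3*w) dy, which multiplied by dx ∧ dw gives (-3*w) dx ∧ dy ∧ dw
  d(3*w*x + 3*w*y - 2*x*z) includes (∂/∂z)(3*w*x + 3*w*y - 2*x*z) dz = (-2*x) dz, which multiplied by dx ∧ dw gives (2*x) dx ∧ dz ∧ dw
  d(3*w^2 + 3*w*z + x*z) includes (∂/∂x)(3*w^2 + 3*w*z + x*z) dx = (z) dx, which multiplied by dz ∧ dw gives (z) dx ∧ dz ∧ dw
Collecting like 3-forms: d(omega) = (-3*w) dx ∧ dy ∧ dw + (2*x + z) dx ∧ dz ∧ dw.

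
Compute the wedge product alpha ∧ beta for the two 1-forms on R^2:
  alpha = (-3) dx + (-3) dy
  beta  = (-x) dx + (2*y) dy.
alpha ∧ beta = (-3*x - 6*y) dx ∧ dy

Distribute the wedge, using dx_i ∧ dx_j = -dx_j ∧ dx_i and dx_i ∧ dx_i = 0. For each pair (i, j) with i < j, the coefficient of dx_i ∧ dx_j in alpha ∧ beta is (alpha_i * beta_j - alpha_j * beta_i). Collecting: alpha ∧ beta = (-3*x - 6*y) dx ∧ dy.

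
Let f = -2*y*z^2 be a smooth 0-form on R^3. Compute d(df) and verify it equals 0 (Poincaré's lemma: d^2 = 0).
d(df) = 0

Step 1: df = sum_i (∂f/∂x_i) dx_i = (0) dx + (-2*z^2) dy + (-4*y*z) dz.
Step 2: Apply d again. Using the 1-form formula, the coefficient of dx ∧ dy in d(df) is ∂^2 f/∂x ∂y - ∂^2 f/∂y ∂x = (0) - (0) = 0 (equality of mixed partials for smooth f).
Similarly for dx ∧ dz and dy ∧ dz — all coefficients vanish. So d(df) = 0.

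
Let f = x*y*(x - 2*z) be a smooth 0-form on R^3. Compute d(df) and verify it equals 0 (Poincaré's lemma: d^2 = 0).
d(df) = 0

Step 1: df = sum_i (∂f/∂x_i) dx_i = (2*y*(x - z)) dx + (x*(x - 2*z)) dy + (-2*x*y) dz.
Step 2: Apply d again. Using the 1-form formula, the coefficient of dx ∧ dy in d(df) is ∂^2 f/∂x ∂y - ∂^2 f/∂y ∂x = (2*x - 2*z) - (2*x - 2*z) = 0 (equality of mixed partials for smooth f).
Similarly for dx ∧ dz and dy ∧ dz — all coefficients vanish. So d(df) = 0.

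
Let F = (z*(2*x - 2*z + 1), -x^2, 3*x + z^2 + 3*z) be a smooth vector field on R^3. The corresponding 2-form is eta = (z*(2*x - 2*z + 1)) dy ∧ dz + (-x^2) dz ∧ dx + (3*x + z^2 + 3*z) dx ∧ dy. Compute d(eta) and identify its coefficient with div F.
d(eta) = (4*z + 3) dx ∧ dy ∧ dz; div F = 4*z + 3

For a 2-form in R^3 of the form above, applying d gives a 3-form with coefficient ∂P/∂x + ∂Q/∂y + ∂R/∂z:
  ∂P/∂x = 2*z
  ∂Q/∂y = 0
  ∂R/∂z = 2*z + 3
Sum = 4*z + 3, which is exactly div F.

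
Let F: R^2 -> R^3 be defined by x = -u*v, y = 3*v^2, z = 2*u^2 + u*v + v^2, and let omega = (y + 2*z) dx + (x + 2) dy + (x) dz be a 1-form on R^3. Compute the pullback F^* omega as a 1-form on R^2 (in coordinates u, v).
F^* omega = (v*(-8*u^2 - 3*u*v - 5*v^2)) du + (-4*u^3 - 3*u^2*v - 13*u*v^2 + 12*v) dv

Using F^*(f dg) = (f ∘ F) d(g ∘ F), substitute each coordinate x_i by F_i(u, v) in f_i, and replace dx_i by d F_i = (∂F_i/∂u) du + (∂F_i/∂v) dv.
  For the x component: f_1(F) = 4*u^2 + 2*u*v + 5*v^2; d F_1 = (-v) du + (-u) dv
  For the y component: f_2(F) = -u*v + 2; d F_2 = (0) du + (6*v) dv
  For the z component: f_3(F) = -u*v; d F_3 = (4*u + v) du + (u + 2*v) dv
Combining and collecting du, dv coefficients:
  coeff of du: v*(-8*u^2 - 3*u*v - 5*v^2)
  coeff of dv: -4*u^3 - 3*u^2*v - 13*u*v^2 + 12*v
F^* omega = (v*(-8*u^2 - 3*u*v - 5*v^2)) du + (-4*u^3 - 3*u^2*v - 13*u*v^2 + 12*v) dv.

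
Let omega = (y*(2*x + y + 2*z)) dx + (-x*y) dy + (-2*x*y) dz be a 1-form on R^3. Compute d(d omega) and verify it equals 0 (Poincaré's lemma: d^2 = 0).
d(d omega) = 0

Step 1: d omega = sum_{i<j} (∂f_j/∂x_i - ∂f_i/∂x_j) dx_i ∧ dx_j:
  coeff of dx ∧ dy: -2*x - 3*y - 2*z
  coeff of dx ∧ dz: -4*y
  coeff of dy ∧ dz: -2*x
Step 2: Apply d again to each 2-form coefficient. The only possible 3-form in R^3 is dx ∧ dy ∧ dz, with coefficient
  ∂(coeff of dy∧dz)/∂x - ∂(coeff of dx∧dz)/∂y + ∂(coeff of dx∧dy)/∂z
  = ∂/∂x (-2*x) - ∂/∂y (-4*y) + ∂/∂z (-2*x - 3*y - 2*z).
Each of these terms simplifies to sums of mixed partials that cancel in pairs. The result is 0 (by equality of mixed partials for smooth functions — Schwarz / Clairaut).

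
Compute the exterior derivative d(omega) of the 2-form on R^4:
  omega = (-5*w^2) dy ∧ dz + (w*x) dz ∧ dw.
d(omega) = (-10*w) dy ∧ dz ∧ dw + (w) dx ∧ dz ∧ dw

For a 2-form omega = sum_{i<j} g_{ij} dx_i ∧ dx_j, the exterior derivative is
  d(omega) = sum_{i<j} d(g_{ij}) ∧ dx_i ∧ dx_j = sum_{i<j, k} (∂g_{ij}/∂x_k) dx_k ∧ dx_i ∧ dx_j.
Expand each term, using dx_k ∧ dx_i ∧ dx_j = sgn(permutation) dx_{(a)} ∧ dx_{(b)} ∧ dx_{(c)} with (a < b < c) sorted:
  d(-5*w^2) includes (∂/∂w)(-5*w^2) dw = (-10*w) dw, which multiplied by dy ∧ dz gives (-10*w) dy ∧ dz ∧ dw
  d(w*x) includes (∂/∂x)(w*x) dx = (w) dx, which multiplied by dz ∧ dw gives (w) dx ∧ dz ∧ dw
Collecting like 3-forms: d(omega) = (-10*w) dy ∧ dz ∧ dw + (w) dx ∧ dz ∧ dw.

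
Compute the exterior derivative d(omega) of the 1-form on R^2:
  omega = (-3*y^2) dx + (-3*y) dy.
d(omega) = (6*y) dx ∧ dy

For a 1-form omega = sum_i f_i dx_i, the exterior derivative is
  d(omega) = sum_{i < j} (∂f_j/∂x_i - ∂f_i/∂x_j) dx_i ∧ dx_j.
  coefficient of dx ∧ dy: ∂f_2/∂x - ∂f_1/∂y = ∂(-3*y)/∂x - ∂(-3*y^2)/∂y = 6*y
Assembling: d(omega) = (6*y) dx ∧ dy.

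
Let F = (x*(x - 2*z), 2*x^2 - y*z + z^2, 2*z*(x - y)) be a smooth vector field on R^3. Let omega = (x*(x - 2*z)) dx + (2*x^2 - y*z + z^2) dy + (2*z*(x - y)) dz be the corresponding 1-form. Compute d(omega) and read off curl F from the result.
d(omega) = (y - 4*z) dy ∧ dz + (-2*x - 2*z) dz ∧ dx + (4*x) dx ∧ dy; curl F = (y - 4*z, -2*x - 2*z, 4*x)

d omega = sum_{i<j} (∂f_j/∂x_i - ∂f_i/∂x_j) dx_i ∧ dx_j. Under the identification (dy ∧ dz, dz ∧ dx, dx ∧ dy) ↔ (e_x, e_y, e_z), the coefficients are exactly the components of curl F. Compute:
  ∂R/∂y - ∂Q/∂z = (-2*z) - (-y + 2*z) = y - 4*z
  ∂P/∂z - ∂R/∂x = (-2*x) - (2*z) = -2*x - 2*z
  ∂Q/∂x - ∂P/∂y = (4*x) - (0) = 4*x.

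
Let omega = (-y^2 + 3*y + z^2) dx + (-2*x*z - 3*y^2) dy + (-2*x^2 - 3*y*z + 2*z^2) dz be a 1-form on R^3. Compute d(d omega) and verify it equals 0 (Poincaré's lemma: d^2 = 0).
d(d omega) = 0

Step 1: d omega = sum_{i<j} (∂f_j/∂x_i - ∂f_i/∂x_j) dx_i ∧ dx_j:
  coeff of dx ∧ dy: 2*y - 2*z - 3
  coeff of dx ∧ dz: -4*x - 2*z
  coeff of dy ∧ dz: 2*x - 3*z
Step 2: Apply d again to each 2-form coefficient. The only possible 3-form in R^3 is dx ∧ dy ∧ dz, with coefficient
  ∂(coeff of dy∧dz)/∂x - ∂(coeff of dx∧dz)/∂y + ∂(coeff of dx∧dy)/∂z
  = ∂/∂x (2*x - 3*z) - ∂/∂y (-4*x - 2*z) + ∂/∂z (2*y - 2*z - 3).
Each of these terms simplifies to sums of mixed partials that cancel in pairs. The result is 0 (by equality of mixed partials for smooth functions — Schwarz / Clairaut).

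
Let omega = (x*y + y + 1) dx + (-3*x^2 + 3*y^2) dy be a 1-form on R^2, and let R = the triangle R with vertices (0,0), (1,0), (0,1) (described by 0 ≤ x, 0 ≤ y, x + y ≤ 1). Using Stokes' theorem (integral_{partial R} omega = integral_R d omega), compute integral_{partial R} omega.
integral_(partial R) omega = -5/3

Stokes: integral_partial_R omega = integral_R d omega with d omega = (∂Q/∂x - ∂P/∂y) dx ∧ dy.
  ∂Q/∂x = -6*x
  ∂P/∂y = x + 1
  integrand = ∂Q/∂x - ∂P/∂y = -7*x - 1.
Integrating over R: integral_0^1 integral_0^{1-x} (-7*x - 1) dy dx = -5/3.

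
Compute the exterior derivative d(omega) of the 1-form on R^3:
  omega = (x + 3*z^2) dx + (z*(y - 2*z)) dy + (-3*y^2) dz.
d(omega) = (-6*z) dx ∧ dz + (-7*y + 4*z) dy ∧ dz

For a 1-form omega = sum_i f_i dx_i, the exterior derivative is
  d(omega) = sum_{i < j} (∂f_j/∂x_i - ∂f_i/∂x_j) dx_i ∧ dx_j.
  coefficient of dx ∧ dz: ∂f_3/∂x - ∂f_1/∂z = ∂(-3*y^2)/∂x - ∂(x + 3*z^2)/∂z = -6*z
  coefficient of dy ∧ dz: ∂f_3/∂y - ∂f_2/∂z = ∂(-3*y^2)/∂y - ∂(z*(y - 2*z))/∂z = -7*y + 4*z
Assembling: d(omega) = (-6*z) dx ∧ dz + (-7*y + 4*z) dy ∧ dz.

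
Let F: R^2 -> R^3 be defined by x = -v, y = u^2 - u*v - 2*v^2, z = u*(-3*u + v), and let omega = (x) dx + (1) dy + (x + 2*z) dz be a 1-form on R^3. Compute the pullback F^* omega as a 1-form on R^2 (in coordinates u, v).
F^* omega = (36*u^3 - 18*u^2*v + 2*u*v^2 + 6*u*v + 2*u - v^2 - v) du + (-6*u^3 + 2*u^2*v - u*v - u - 3*v) dv

Using F^*(f dg) = (f ∘ F) d(g ∘ F), substitute each coordinate x_i by F_i(u, v) in f_i, and replace dx_i by d F_i = (∂F_i/∂u) du + (∂F_i/∂v) dv.
  For the x component: f_1(F) = -v; d F_1 = (0) du + (-1) dv
  For the y component: f_2(F) = 1; d F_2 = (2*u - v) du + (-u - 4*v) dv
  For the z component: f_3(F) = -6*u^2 + 2*u*v - v; d F_3 = (-6*u + v) du + (u) dv
Combining and collecting du, dv coefficients:
  coeff of du: 36*u^3 - 18*u^2*v + 2*u*v^2 + 6*u*v + 2*u - v^2 - v
  coeff of dv: -6*u^3 + 2*u^2*v - u*v - u - 3*v
F^* omega = (36*u^3 - 18*u^2*v + 2*u*v^2 + 6*u*v + 2*u - v^2 - v) du + (-6*u^3 + 2*u^2*v - u*v - u - 3*v) dv.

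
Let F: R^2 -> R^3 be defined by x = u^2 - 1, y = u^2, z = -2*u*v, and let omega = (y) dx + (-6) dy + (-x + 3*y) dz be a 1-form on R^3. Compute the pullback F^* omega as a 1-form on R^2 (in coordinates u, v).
F^* omega = (2*u^3 - 4*u^2*v - 12*u - 2*v) du + (-4*u^3 - 2*u) dv

Using F^*(f dg) = (f ∘ F) d(g ∘ F), substitute each coordinate x_i by F_i(u, v) in f_i, and replace dx_i by d F_i = (∂F_i/∂u) du + (∂F_i/∂v) dv.
  For the x component: f_1(F) = u^2; d F_1 = (2*u) du + (0) dv
  For the y component: f_2(F) = -6; d F_2 = (2*u) du + (0) dv
  For the z component: f_3(F) = 2*u^2 + 1; d F_3 = (-2*v) du + (-2*u) dv
Combining and collecting du, dv coefficients:
  coeff of du: 2*u^3 - 4*u^2*v - 12*u - 2*v
  coeff of dv: -4*u^3 - 2*u
F^* omega = (2*u^3 - 4*u^2*v - 12*u - 2*v) du + (-4*u^3 - 2*u) dv.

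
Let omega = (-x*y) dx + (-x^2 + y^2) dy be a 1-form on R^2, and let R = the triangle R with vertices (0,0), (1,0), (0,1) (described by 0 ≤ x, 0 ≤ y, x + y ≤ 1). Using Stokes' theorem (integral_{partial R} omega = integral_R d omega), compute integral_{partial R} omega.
integral_(partial R) omega = -1/6

Stokes: integral_partial_R omega = integral_R d omega with d omega = (∂Q/∂x - ∂P/∂y) dx ∧ dy.
  ∂Q/∂x = -2*x
  ∂P/∂y = -x
  integrand = ∂Q/∂x - ∂P/∂y = -x.
Integrating over R: integral_0^1 integral_0^{1-x} (-x) dy dx = -1/6.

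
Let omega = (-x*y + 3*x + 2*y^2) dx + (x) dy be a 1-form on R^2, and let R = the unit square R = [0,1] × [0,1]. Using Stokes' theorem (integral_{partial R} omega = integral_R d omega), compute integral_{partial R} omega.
integral_(partial R) omega = -1/2

Stokes: integral_partial_R omega = integral_R d omega with d omega = (∂Q/∂x - ∂P/∂y) dx ∧ dy.
  ∂Q/∂x = 1
  ∂P/∂y = -x + 4*y
  integrand = ∂Q/∂x - ∂P/∂y = x - 4*y + 1.
Integrating over R: integral_0^1 integral_0^1 (x - 4*y + 1) dx dy = -1/2.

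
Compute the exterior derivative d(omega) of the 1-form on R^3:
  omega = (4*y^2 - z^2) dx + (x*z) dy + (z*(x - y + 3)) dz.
d(omega) = (-8*y + z) dx ∧ dy + (3*z) dx ∧ dz + (-x - z) dy ∧ dz

For a 1-form omega = sum_i f_i dx_i, the exterior derivative is
  d(omega) = sum_{i < j} (∂f_j/∂x_i - ∂f_i/∂x_j) dx_i ∧ dx_j.
  coefficient of dx ∧ dy: ∂f_2/∂x - ∂f_1/∂y = ∂(x*z)/∂x - ∂(4*y^2 - z^2)/∂y = -8*y + z
  coefficient of dx ∧ dz: ∂f_3/∂x - ∂f_1/∂z = ∂(z*(x - y + 3))/∂x - ∂(4*y^2 - z^2)/∂z = 3*z
  coefficient of dy ∧ dz: ∂f_3/∂y - ∂f_2/∂z = ∂(z*(x - y + 3))/∂y - ∂(x*z)/∂z = -x - z
Assembling: d(omega) = (-8*y + z) dx ∧ dy + (3*z) dx ∧ dz + (-x - z) dy ∧ dz.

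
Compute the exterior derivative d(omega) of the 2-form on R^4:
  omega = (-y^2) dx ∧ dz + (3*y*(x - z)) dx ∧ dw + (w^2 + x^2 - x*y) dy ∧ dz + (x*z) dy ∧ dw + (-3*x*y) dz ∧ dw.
d(omega) = (2*x + y) dx ∧ dy ∧ dz + (-3*x + 4*z) dx ∧ dy ∧ dw + (2*w - 4*x) dy ∧ dz ∧ dw

For a 2-form omega = sum_{i<j} g_{ij} dx_i ∧ dx_j, the exterior derivative is
  d(omega) = sum_{i<j} d(g_{ij}) ∧ dx_i ∧ dx_j = sum_{i<j, k} (∂g_{ij}/∂x_k) dx_k ∧ dx_i ∧ dx_j.
Expand each term, using dx_k ∧ dx_i ∧ dx_j = sgn(permutation) dx_{(a)} ∧ dx_{(b)} ∧ dx_{(c)} with (a < b < c) sorted:
  d(-y^2) includes (∂/∂y)(-y^2) dy = (-2*y) dy, which multiplied by dx ∧ dz gives (2*y) dx ∧ dy ∧ dz
  d(3*y*(x - z)) includes (∂/∂y)(3*y*(x - z)) dy = (3*x - 3*z) dy, which multiplied by dx ∧ dw gives (-3*x + 3*z) dx ∧ dy ∧ dw
  d(3*y*(x - z)) includes (∂/∂z)(3*y*(x - z)) dz = (-3*y) dz, which multiplied by dx ∧ dw gives (3*y) dx ∧ dz ∧ dw
  d(w^2 + x^2 - x*y) includes (∂/∂x)(w^2 + x^2 - x*y) dx = (2*x - y) dx, which multiplied by dy ∧ dz gives (2*x - y) dx ∧ dy ∧ dz
  d(w^2 + x^2 - x*y) includes (∂/∂w)(w^2 + x^2 - x*y) dw = (2*w) dw, which multiplied by dy ∧ dz gives (2*w) dy ∧ dz ∧ dw
  d(x*z) includes (∂/∂x)(x*z) dx = (z) dx, which multiplied by dy ∧ dw gives (z) dx ∧ dy ∧ dw
  d(x*z) includes (∂/∂z)(x*z) dz = (x) dz, which multiplied by dy ∧ dw gives (-x) dy ∧ dz ∧ dw
  d(-3*x*y) includes (∂/∂x)(-3*x*y) dx = (-3*y) dx, which multiplied by dz ∧ dw gives (-3*y) dx ∧ dz ∧ dw
  d(-3*x*y) includes (∂/∂y)(-3*x*y) dy = (-3*x) dy, which multiplied by dz ∧ dw gives (-3*x) dy ∧ dz ∧ dw
Collecting like 3-forms: d(omega) = (2*x + y) dx ∧ dy ∧ dz + (-3*x + 4*z) dx ∧ dy ∧ dw + (2*w - 4*x) dy ∧ dz ∧ dw.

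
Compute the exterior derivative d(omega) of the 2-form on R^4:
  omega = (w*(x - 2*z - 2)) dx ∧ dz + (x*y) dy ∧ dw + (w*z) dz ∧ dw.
d(omega) = (x - 2*z - 2) dx ∧ dz ∧ dw + (y) dx ∧ dy ∧ dw

For a 2-form omega = sum_{i<j} g_{ij} dx_i ∧ dx_j, the exterior derivative is
  d(omega) = sum_{i<j} d(g_{ij}) ∧ dx_i ∧ dx_j = sum_{i<j, k} (∂g_{ij}/∂x_k) dx_k ∧ dx_i ∧ dx_j.
Expand each term, using dx_k ∧ dx_i ∧ dx_j = sgn(permutation) dx_{(a)} ∧ dx_{(b)} ∧ dx_{(c)} with (a < b < c) sorted:
  d(w*(x - 2*z - 2)) includes (∂/∂w)(w*(x - 2*z - 2)) dw = (x - 2*z - 2) dw, which multiplied by dx ∧ dz gives (x - 2*z - 2) dx ∧ dz ∧ dw
  d(x*y) includes (∂/∂x)(x*y) dx = (y) dx, which multiplied by dy ∧ dw gives (y) dx ∧ dy ∧ dw
Collecting like 3-forms: d(omega) = (x - 2*z - 2) dx ∧ dz ∧ dw + (y) dx ∧ dy ∧ dw.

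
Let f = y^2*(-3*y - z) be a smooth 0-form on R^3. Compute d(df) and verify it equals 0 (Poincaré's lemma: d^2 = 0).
d(df) = 0

Step 1: df = sum_i (∂f/∂x_i) dx_i = (0) dx + (y*(-9*y - 2*z)) dy + (-y^2) dz.
Step 2: Apply d again. Using the 1-form formula, the coefficient of dx ∧ dy in d(df) is ∂^2 f/∂x ∂y - ∂^2 f/∂y ∂x = (0) - (0) = 0 (equality of mixed partials for smooth f).
Similarly for dx ∧ dz and dy ∧ dz — all coefficients vanish. So d(df) = 0.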